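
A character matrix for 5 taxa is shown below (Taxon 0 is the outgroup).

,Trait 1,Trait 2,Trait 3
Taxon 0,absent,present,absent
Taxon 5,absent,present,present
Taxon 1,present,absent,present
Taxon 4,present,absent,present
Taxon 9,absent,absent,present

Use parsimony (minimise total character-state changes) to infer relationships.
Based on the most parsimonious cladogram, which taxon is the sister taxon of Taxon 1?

Taxon 4

Character polarity is set by the outgroup: the derived state is whichever differs from the outgroup's state, so for Trait 2 the derived state is 'absent', and for the remaining characters it is 'present'.
Trait 1 (derived state 'present') is shared by Taxon 1 and Taxon 4 — a synapomorphy uniting that clade.
Trait 2: derived state 'absent' in Taxon 1, Taxon 4, and Taxon 9 only — synapomorphy for {Taxon 1, Taxon 4, Taxon 9}.
Trait 3 (derived state 'present') is shared by all ingroup taxa — unites the whole ingroup.
Most parsimonious ingroup topology: (Taxon 5,((Taxon 1,Taxon 4),Taxon 9)).
Taxon 1 and Taxon 4 form a cherry on this tree, so they are sister taxa.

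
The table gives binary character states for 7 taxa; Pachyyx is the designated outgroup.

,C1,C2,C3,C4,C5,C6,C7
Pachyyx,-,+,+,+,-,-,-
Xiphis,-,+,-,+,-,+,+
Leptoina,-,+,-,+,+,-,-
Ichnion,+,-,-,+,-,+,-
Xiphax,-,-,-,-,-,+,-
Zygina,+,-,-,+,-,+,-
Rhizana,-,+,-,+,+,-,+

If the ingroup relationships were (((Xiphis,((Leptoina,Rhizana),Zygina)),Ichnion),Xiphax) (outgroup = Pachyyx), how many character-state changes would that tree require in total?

12

Map each character onto (((Xiphis,((Leptoina,Rhizana),Zygina)),Ichnion),Xiphax) (rooted by Pachyyx) and count the minimum state changes it requires (Fitch parsimony):
C1: 2; C2: 3; C3: 1; C4: 1; C5: 1; C6: 2; C7: 2.
Total tree length = 12.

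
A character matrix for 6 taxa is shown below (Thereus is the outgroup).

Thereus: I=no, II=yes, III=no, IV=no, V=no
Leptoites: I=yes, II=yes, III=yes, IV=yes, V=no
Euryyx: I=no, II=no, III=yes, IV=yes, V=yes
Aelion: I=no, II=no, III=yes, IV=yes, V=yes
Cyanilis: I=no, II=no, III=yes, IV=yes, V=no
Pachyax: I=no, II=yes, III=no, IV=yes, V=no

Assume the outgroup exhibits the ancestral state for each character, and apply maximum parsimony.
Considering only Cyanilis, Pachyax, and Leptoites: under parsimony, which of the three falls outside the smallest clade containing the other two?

Character polarity is set by the outgroup: the derived state is whichever differs from the outgroup's state, so for II the derived state is 'no', and for the remaining characters it is 'yes'.
I (derived state 'yes') is unique to Leptoites (autapomorphy; uninformative for grouping).
Only Aelion, Cyanilis, and Euryyx show the derived state 'no' for II, supporting them as a clade.
III (derived state 'yes') is shared by Aelion, Cyanilis, Euryyx, and Leptoites — a synapomorphy uniting that clade.
All ingroup taxa share the derived state 'yes' for IV; it defines the ingroup but does not resolve relationships within it.
V (derived state 'yes') is shared by Aelion and Euryyx — a synapomorphy uniting that clade.
Most parsimonious ingroup topology: ((Leptoites,((Euryyx,Aelion),Cyanilis)),Pachyax).
Leptoites and Cyanilis share a more recent common ancestor with each other than either does with Pachyax, so Pachyax is the least closely related of the three.

Pachyax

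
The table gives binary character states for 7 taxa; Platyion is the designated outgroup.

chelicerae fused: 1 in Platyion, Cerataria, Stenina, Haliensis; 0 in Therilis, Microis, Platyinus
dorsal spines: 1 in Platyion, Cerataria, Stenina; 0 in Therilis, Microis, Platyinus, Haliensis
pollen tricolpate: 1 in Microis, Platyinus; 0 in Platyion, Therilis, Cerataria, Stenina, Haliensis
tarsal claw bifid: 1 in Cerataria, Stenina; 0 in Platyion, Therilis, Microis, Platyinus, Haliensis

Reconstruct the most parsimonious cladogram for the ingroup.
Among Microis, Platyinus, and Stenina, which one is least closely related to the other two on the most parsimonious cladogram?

Stenina

Character polarity is set by the outgroup: the derived state is whichever differs from the outgroup's state, so for chelicerae fused, dorsal spines the derived state is '0', and for the remaining characters it is '1'.
Only Microis, Platyinus, and Therilis show the derived state '0' for chelicerae fused, supporting them as a clade.
Only Haliensis, Microis, Platyinus, and Therilis show the derived state '0' for dorsal spines, supporting them as a clade.
Only Microis and Platyinus show the derived state '1' for pollen tricolpate, supporting them as a clade.
tarsal claw bifid (derived state '1') is shared by Cerataria and Stenina — a synapomorphy uniting that clade.
Most parsimonious ingroup topology: (((Therilis,(Microis,Platyinus)),Haliensis),(Cerataria,Stenina)).
Platyinus and Microis share a more recent common ancestor with each other than either does with Stenina, so Stenina is the least closely related of the three.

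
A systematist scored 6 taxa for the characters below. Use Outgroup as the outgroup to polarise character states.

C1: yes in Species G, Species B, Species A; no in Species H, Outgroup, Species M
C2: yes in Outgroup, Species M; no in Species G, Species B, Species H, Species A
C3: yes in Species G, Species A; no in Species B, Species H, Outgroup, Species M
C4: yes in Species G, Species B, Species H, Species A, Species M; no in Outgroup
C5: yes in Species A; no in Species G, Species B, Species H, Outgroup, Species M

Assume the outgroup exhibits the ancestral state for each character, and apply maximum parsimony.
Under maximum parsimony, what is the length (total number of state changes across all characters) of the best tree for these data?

Character polarity is set by the outgroup: the derived state is whichever differs from the outgroup's state, so for C2 the derived state is 'no', and for the remaining characters it is 'yes'.
Only Species A, Species B, and Species G show the derived state 'yes' for C1, supporting them as a clade.
C2: derived state 'no' in Species A, Species B, Species G, and Species H only — synapomorphy for {Species A, Species B, Species G, Species H}.
C3 (derived state 'yes') is shared by Species A and Species G — a synapomorphy uniting that clade.
C4 (derived state 'yes') is shared by all ingroup taxa — unites the whole ingroup.
C5 (derived state 'yes') is unique to Species A (autapomorphy; uninformative for grouping).
Most parsimonious ingroup topology: (Species M,(((Species A,Species G),Species B),Species H)).
Changes per character on this tree: C1: 1; C2: 1; C3: 1; C4: 1; C5: 1.
Total = 5.

5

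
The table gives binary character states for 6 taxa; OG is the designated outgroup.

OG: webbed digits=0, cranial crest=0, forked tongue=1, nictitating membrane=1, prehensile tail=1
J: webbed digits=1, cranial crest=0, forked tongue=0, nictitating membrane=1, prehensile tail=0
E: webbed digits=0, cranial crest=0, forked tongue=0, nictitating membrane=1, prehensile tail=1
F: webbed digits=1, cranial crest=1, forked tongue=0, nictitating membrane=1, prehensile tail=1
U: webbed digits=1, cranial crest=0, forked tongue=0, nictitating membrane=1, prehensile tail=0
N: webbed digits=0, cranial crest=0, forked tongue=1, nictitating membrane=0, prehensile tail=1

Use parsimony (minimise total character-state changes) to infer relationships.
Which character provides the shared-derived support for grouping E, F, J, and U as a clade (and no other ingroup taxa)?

forked tongue

Character polarity is set by the outgroup: the derived state is whichever differs from the outgroup's state, so for forked tongue, nictitating membrane, prehensile tail the derived state is '0', and for the remaining characters it is '1'.
webbed digits (derived state '1') is shared by F, J, and U — a synapomorphy uniting that clade.
cranial crest (derived state '1') is unique to F (autapomorphy; uninformative for grouping).
forked tongue: derived state '0' in E, F, J, and U only — synapomorphy for {E, F, J, U}.
nictitating membrane: derived state '0' in N only — an autapomorphy, so it tells us nothing about relationships among taxa.
prehensile tail (derived state '0') is shared by J and U — a synapomorphy uniting that clade.
Most parsimonious ingroup topology: ((((J,U),F),E),N).
The clade {E, F, J, U} is supported by forked tongue: its derived state '0' occurs in exactly those taxa and in no other taxon (including the outgroup).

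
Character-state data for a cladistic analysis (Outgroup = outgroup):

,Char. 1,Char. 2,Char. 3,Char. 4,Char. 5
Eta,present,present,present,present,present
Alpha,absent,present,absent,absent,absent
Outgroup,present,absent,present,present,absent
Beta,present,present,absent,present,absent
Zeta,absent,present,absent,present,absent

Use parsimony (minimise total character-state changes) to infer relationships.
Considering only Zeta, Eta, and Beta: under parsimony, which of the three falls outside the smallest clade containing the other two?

Eta

Character polarity is set by the outgroup: the derived state is whichever differs from the outgroup's state, so for Char. 1, Char. 3, Char. 4 the derived state is 'absent', and for the remaining characters it is 'present'.
Char. 1 (derived state 'absent') is shared by Alpha and Zeta — a synapomorphy uniting that clade.
All ingroup taxa share the derived state 'present' for Char. 2; it defines the ingroup but does not resolve relationships within it.
Only Alpha, Beta, and Zeta show the derived state 'absent' for Char. 3, supporting them as a clade.
Char. 4 (derived state 'absent') is unique to Alpha (autapomorphy; uninformative for grouping).
Char. 5 (derived state 'present') is unique to Eta (autapomorphy; uninformative for grouping).
Most parsimonious ingroup topology: ((Beta,(Alpha,Zeta)),Eta).
Beta and Zeta share a more recent common ancestor with each other than either does with Eta, so Eta is the least closely related of the three.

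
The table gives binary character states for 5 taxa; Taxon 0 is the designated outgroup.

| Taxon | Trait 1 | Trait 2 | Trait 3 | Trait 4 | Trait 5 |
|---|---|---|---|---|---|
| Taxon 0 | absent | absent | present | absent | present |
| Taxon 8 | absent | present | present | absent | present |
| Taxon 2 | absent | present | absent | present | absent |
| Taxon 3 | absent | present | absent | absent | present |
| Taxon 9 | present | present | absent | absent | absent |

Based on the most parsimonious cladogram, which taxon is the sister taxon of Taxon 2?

Taxon 9

Character polarity is set by the outgroup: the derived state is whichever differs from the outgroup's state, so for Trait 3, Trait 5 the derived state is 'absent', and for the remaining characters it is 'present'.
Trait 1: derived state 'present' in Taxon 9 only — an autapomorphy, so it tells us nothing about relationships among taxa.
All ingroup taxa share the derived state 'present' for Trait 2; it defines the ingroup but does not resolve relationships within it.
Only Taxon 2, Taxon 3, and Taxon 9 show the derived state 'absent' for Trait 3, supporting them as a clade.
Trait 4: derived state 'present' in Taxon 2 only — an autapomorphy, so it tells us nothing about relationships among taxa.
Trait 5 (derived state 'absent') is shared by Taxon 2 and Taxon 9 — a synapomorphy uniting that clade.
Most parsimonious ingroup topology: (Taxon 8,((Taxon 2,Taxon 9),Taxon 3)).
Taxon 2 and Taxon 9 form a cherry on this tree, so they are sister taxa.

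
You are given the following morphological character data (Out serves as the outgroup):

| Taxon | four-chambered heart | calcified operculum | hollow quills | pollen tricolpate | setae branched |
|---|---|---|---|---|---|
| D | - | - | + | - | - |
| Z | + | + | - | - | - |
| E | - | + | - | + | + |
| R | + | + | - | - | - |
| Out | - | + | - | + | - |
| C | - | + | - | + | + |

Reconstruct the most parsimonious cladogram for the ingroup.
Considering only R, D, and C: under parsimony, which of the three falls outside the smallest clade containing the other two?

C

Character polarity is set by the outgroup: the derived state is whichever differs from the outgroup's state, so for calcified operculum, pollen tricolpate the derived state is '-', and for the remaining characters it is '+'.
Only R and Z show the derived state '+' for four-chambered heart, supporting them as a clade.
calcified operculum: derived state '-' in D only — an autapomorphy, so it tells us nothing about relationships among taxa.
hollow quills: derived state '+' in D only — an autapomorphy, so it tells us nothing about relationships among taxa.
Only D, R, and Z show the derived state '-' for pollen tricolpate, supporting them as a clade.
setae branched (derived state '+') is shared by C and E — a synapomorphy uniting that clade.
Most parsimonious ingroup topology: ((C,E),((R,Z),D)).
D and R share a more recent common ancestor with each other than either does with C, so C is the least closely related of the three.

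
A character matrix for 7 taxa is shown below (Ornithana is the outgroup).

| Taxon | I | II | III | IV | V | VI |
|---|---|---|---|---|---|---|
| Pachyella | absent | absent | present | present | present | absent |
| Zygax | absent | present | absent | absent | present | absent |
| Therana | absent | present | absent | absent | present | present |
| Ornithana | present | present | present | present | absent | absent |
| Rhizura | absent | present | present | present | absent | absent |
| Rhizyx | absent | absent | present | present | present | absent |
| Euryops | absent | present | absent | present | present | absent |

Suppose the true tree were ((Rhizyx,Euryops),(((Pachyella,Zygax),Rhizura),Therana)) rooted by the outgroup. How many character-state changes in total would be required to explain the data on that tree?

Map each character onto ((Rhizyx,Euryops),(((Pachyella,Zygax),Rhizura),Therana)) (rooted by Ornithana) and count the minimum state changes it requires (Fitch parsimony):
I: 1; II: 2; III: 3; IV: 2; V: 2; VI: 1.
Total tree length = 11.

11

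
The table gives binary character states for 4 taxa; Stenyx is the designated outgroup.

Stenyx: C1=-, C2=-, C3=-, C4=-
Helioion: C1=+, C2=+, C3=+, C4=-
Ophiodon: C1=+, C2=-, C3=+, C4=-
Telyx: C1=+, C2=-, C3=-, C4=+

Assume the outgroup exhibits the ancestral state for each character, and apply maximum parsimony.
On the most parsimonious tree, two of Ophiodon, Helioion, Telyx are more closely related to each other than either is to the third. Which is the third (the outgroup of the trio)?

Telyx

The outgroup has state '-' for every character, so '+' is the derived state throughout.
All ingroup taxa share the derived state '+' for C1; it defines the ingroup but does not resolve relationships within it.
C2 (derived state '+') is unique to Helioion (autapomorphy; uninformative for grouping).
C3: derived state '+' in Helioion and Ophiodon only — synapomorphy for {Helioion, Ophiodon}.
C4: derived state '+' in Telyx only — an autapomorphy, so it tells us nothing about relationships among taxa.
Most parsimonious ingroup topology: ((Helioion,Ophiodon),Telyx).
Ophiodon and Helioion share a more recent common ancestor with each other than either does with Telyx, so Telyx is the least closely related of the three.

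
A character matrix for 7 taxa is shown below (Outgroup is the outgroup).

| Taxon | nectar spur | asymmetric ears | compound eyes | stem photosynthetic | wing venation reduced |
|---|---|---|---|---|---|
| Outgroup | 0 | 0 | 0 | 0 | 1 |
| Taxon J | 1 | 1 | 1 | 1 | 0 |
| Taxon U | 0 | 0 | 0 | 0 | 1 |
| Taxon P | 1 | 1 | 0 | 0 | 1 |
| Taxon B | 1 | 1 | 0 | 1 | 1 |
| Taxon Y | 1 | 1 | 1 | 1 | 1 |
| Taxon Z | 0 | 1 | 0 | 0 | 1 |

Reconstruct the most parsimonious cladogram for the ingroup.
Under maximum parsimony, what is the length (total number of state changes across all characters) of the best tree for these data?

5

Character polarity is set by the outgroup: the derived state is whichever differs from the outgroup's state, so for wing venation reduced the derived state is '0', and for the remaining characters it is '1'.
nectar spur (derived state '1') is shared by Taxon B, Taxon J, Taxon P, and Taxon Y — a synapomorphy uniting that clade.
asymmetric ears (derived state '1') is shared by Taxon B, Taxon J, Taxon P, Taxon Y, and Taxon Z — a synapomorphy uniting that clade.
Only Taxon J and Taxon Y show the derived state '1' for compound eyes, supporting them as a clade.
stem photosynthetic (derived state '1') is shared by Taxon B, Taxon J, and Taxon Y — a synapomorphy uniting that clade.
wing venation reduced (derived state '0') is unique to Taxon J (autapomorphy; uninformative for grouping).
Most parsimonious ingroup topology: (((((Taxon J,Taxon Y),Taxon B),Taxon P),Taxon Z),Taxon U).
Changes per character on this tree: nectar spur: 1; asymmetric ears: 1; compound eyes: 1; stem photosynthetic: 1; wing venation reduced: 1.
Total = 5.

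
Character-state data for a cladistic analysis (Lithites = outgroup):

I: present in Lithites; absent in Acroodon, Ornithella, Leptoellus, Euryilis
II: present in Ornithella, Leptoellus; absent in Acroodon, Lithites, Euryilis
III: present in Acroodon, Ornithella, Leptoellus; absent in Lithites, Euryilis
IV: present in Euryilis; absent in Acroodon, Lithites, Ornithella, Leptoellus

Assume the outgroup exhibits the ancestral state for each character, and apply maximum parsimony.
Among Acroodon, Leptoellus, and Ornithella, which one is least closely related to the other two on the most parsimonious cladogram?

Acroodon

Character polarity is set by the outgroup: the derived state is whichever differs from the outgroup's state, so for I the derived state is 'absent', and for the remaining characters it is 'present'.
All ingroup taxa share the derived state 'absent' for I; it defines the ingroup but does not resolve relationships within it.
II: derived state 'present' in Leptoellus and Ornithella only — synapomorphy for {Leptoellus, Ornithella}.
III (derived state 'present') is shared by Acroodon, Leptoellus, and Ornithella — a synapomorphy uniting that clade.
IV: derived state 'present' in Euryilis only — an autapomorphy, so it tells us nothing about relationships among taxa.
Most parsimonious ingroup topology: (Euryilis,(Acroodon,(Ornithella,Leptoellus))).
Ornithella and Leptoellus share a more recent common ancestor with each other than either does with Acroodon, so Acroodon is the least closely related of the three.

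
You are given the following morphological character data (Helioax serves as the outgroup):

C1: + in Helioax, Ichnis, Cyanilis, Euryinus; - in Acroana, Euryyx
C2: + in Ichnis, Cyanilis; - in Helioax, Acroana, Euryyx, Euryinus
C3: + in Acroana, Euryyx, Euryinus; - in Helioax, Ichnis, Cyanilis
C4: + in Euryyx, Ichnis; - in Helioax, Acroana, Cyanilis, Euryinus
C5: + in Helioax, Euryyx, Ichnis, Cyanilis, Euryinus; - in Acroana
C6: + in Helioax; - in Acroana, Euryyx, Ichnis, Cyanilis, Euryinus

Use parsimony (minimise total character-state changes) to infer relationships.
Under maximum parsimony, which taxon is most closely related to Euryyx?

Acroana

Character polarity is set by the outgroup: the derived state is whichever differs from the outgroup's state, so for C1, C5, C6 the derived state is '-', and for the remaining characters it is '+'.
Only Acroana and Euryyx show the derived state '-' for C1, supporting them as a clade.
C2: derived state '+' in Cyanilis and Ichnis only — synapomorphy for {Cyanilis, Ichnis}.
C3 (derived state '+') is shared by Acroana, Euryinus, and Euryyx — a synapomorphy uniting that clade.
C4 (state '+') occurs in Euryyx and Ichnis but conflicts with the nesting implied by the other characters — most parsimoniously interpreted as homoplasy.
C5 (derived state '-') is unique to Acroana (autapomorphy; uninformative for grouping).
C6 (derived state '-') is shared by all ingroup taxa — unites the whole ingroup.
Most parsimonious ingroup topology: (((Acroana,Euryyx),Euryinus),(Ichnis,Cyanilis)).
Euryyx and Acroana form a cherry on this tree, so they are sister taxa.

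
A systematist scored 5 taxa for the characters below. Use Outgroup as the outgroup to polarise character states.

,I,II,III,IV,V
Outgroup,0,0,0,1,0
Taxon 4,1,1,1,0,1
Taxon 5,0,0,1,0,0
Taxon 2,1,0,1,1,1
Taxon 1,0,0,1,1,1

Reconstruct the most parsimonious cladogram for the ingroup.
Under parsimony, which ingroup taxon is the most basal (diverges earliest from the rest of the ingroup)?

Taxon 5

Character polarity is set by the outgroup: the derived state is whichever differs from the outgroup's state, so for IV the derived state is '0', and for the remaining characters it is '1'.
I: derived state '1' in Taxon 2 and Taxon 4 only — synapomorphy for {Taxon 2, Taxon 4}.
II: derived state '1' in Taxon 4 only — an autapomorphy, so it tells us nothing about relationships among taxa.
All ingroup taxa share the derived state '1' for III; it defines the ingroup but does not resolve relationships within it.
IV groups Taxon 4 and Taxon 5, which is incompatible with the clades supported by the remaining characters; treating it as convergent (homoplasy) costs fewer steps than any alternative tree.
V (derived state '1') is shared by Taxon 1, Taxon 2, and Taxon 4 — a synapomorphy uniting that clade.
Most parsimonious ingroup topology: (((Taxon 4,Taxon 2),Taxon 1),Taxon 5).
Taxon 5 is sister to the clade containing all other ingroup taxa, so it is the earliest-diverging (most basal) ingroup lineage.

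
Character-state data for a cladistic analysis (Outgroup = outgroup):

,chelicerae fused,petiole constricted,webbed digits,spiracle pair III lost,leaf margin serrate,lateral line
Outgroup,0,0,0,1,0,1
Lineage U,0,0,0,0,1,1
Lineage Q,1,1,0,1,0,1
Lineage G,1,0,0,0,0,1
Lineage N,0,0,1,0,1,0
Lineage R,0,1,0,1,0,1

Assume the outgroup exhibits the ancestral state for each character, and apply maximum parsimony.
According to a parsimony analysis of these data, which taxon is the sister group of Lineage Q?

Character polarity is set by the outgroup: the derived state is whichever differs from the outgroup's state, so for spiracle pair III lost, lateral line the derived state is '0', and for the remaining characters it is '1'.
chelicerae fused groups Lineage G and Lineage Q, which is incompatible with the clades supported by the remaining characters; treating it as convergent (homoplasy) costs fewer steps than any alternative tree.
petiole constricted: derived state '1' in Lineage Q and Lineage R only — synapomorphy for {Lineage Q, Lineage R}.
webbed digits: derived state '1' in Lineage N only — an autapomorphy, so it tells us nothing about relationships among taxa.
spiracle pair III lost (derived state '0') is shared by Lineage G, Lineage N, and Lineage U — a synapomorphy uniting that clade.
leaf margin serrate (derived state '1') is shared by Lineage N and Lineage U — a synapomorphy uniting that clade.
lateral line: derived state '0' in Lineage N only — an autapomorphy, so it tells us nothing about relationships among taxa.
Most parsimonious ingroup topology: (((Lineage U,Lineage N),Lineage G),(Lineage Q,Lineage R)).
Lineage Q and Lineage R form a cherry on this tree, so they are sister taxa.

Lineage R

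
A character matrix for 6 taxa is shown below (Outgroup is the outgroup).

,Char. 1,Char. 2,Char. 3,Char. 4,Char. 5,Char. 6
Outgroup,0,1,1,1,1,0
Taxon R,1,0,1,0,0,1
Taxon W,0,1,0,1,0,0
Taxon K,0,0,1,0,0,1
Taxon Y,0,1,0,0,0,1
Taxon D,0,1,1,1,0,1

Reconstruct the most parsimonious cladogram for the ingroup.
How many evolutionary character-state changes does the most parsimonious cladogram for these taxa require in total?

7

Character polarity is set by the outgroup: the derived state is whichever differs from the outgroup's state, so for Char. 2, Char. 3, Char. 4, Char. 5 the derived state is '0', and for the remaining characters it is '1'.
Char. 1: derived state '1' in Taxon R only — an autapomorphy, so it tells us nothing about relationships among taxa.
Char. 2: derived state '0' in Taxon K and Taxon R only — synapomorphy for {Taxon K, Taxon R}.
Char. 3 (state '0') occurs in Taxon W and Taxon Y but conflicts with the nesting implied by the other characters — most parsimoniously interpreted as homoplasy.
Only Taxon K, Taxon R, and Taxon Y show the derived state '0' for Char. 4, supporting them as a clade.
Char. 5 (derived state '0') is shared by all ingroup taxa — unites the whole ingroup.
Char. 6 (derived state '1') is shared by Taxon D, Taxon K, Taxon R, and Taxon Y — a synapomorphy uniting that clade.
Most parsimonious ingroup topology: ((((Taxon R,Taxon K),Taxon Y),Taxon D),Taxon W).
Changes per character on this tree: Char. 1: 1; Char. 2: 1; Char. 3: 2; Char. 4: 1; Char. 5: 1; Char. 6: 1.
Total = 7.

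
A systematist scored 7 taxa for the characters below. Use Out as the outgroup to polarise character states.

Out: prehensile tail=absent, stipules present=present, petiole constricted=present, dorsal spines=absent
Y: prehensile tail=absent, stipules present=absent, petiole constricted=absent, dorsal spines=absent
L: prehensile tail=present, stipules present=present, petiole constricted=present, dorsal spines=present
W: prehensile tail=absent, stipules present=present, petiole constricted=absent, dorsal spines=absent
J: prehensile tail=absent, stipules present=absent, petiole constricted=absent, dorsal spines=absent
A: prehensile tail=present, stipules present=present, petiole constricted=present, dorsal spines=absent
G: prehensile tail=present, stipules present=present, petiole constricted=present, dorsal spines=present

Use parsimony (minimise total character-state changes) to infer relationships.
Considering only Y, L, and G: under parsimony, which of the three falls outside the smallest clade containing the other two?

Character polarity is set by the outgroup: the derived state is whichever differs from the outgroup's state, so for stipules present, petiole constricted the derived state is 'absent', and for the remaining characters it is 'present'.
prehensile tail (derived state 'present') is shared by A, G, and L — a synapomorphy uniting that clade.
stipules present: derived state 'absent' in J and Y only — synapomorphy for {J, Y}.
petiole constricted (derived state 'absent') is shared by J, W, and Y — a synapomorphy uniting that clade.
dorsal spines: derived state 'present' in G and L only — synapomorphy for {G, L}.
Most parsimonious ingroup topology: (((Y,J),W),((L,G),A)).
L and G share a more recent common ancestor with each other than either does with Y, so Y is the least closely related of the three.

Y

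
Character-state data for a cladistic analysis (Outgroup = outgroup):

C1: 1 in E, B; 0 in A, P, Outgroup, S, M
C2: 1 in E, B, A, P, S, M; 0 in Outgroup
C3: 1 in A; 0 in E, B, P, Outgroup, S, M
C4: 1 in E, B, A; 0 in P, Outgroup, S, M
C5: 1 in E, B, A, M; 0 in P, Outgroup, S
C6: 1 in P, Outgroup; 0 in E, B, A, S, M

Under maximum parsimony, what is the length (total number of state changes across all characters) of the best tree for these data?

Character polarity is set by the outgroup: the derived state is whichever differs from the outgroup's state, so for C6 the derived state is '0', and for the remaining characters it is '1'.
C1: derived state '1' in B and E only — synapomorphy for {B, E}.
All ingroup taxa share the derived state '1' for C2; it defines the ingroup but does not resolve relationships within it.
C3: derived state '1' in A only — an autapomorphy, so it tells us nothing about relationships among taxa.
Only A, B, and E show the derived state '1' for C4, supporting them as a clade.
Only A, B, E, and M show the derived state '1' for C5, supporting them as a clade.
C6 (derived state '0') is shared by A, B, E, M, and S — a synapomorphy uniting that clade.
Most parsimonious ingroup topology: (P,((((E,B),A),M),S)).
Changes per character on this tree: C1: 1; C2: 1; C3: 1; C4: 1; C5: 1; C6: 1.
Total = 6.

6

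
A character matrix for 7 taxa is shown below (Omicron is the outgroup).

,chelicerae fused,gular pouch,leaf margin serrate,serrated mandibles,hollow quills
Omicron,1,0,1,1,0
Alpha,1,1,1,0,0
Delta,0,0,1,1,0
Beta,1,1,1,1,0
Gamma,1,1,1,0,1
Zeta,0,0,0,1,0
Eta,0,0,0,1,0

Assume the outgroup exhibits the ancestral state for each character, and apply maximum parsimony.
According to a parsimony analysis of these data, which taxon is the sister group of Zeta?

Character polarity is set by the outgroup: the derived state is whichever differs from the outgroup's state, so for chelicerae fused, leaf margin serrate, serrated mandibles the derived state is '0', and for the remaining characters it is '1'.
chelicerae fused: derived state '0' in Delta, Eta, and Zeta only — synapomorphy for {Delta, Eta, Zeta}.
gular pouch (derived state '1') is shared by Alpha, Beta, and Gamma — a synapomorphy uniting that clade.
Only Eta and Zeta show the derived state '0' for leaf margin serrate, supporting them as a clade.
Only Alpha and Gamma show the derived state '0' for serrated mandibles, supporting them as a clade.
hollow quills: derived state '1' in Gamma only — an autapomorphy, so it tells us nothing about relationships among taxa.
Most parsimonious ingroup topology: (((Alpha,Gamma),Beta),(Delta,(Zeta,Eta))).
Zeta and Eta form a cherry on this tree, so they are sister taxa.

Eta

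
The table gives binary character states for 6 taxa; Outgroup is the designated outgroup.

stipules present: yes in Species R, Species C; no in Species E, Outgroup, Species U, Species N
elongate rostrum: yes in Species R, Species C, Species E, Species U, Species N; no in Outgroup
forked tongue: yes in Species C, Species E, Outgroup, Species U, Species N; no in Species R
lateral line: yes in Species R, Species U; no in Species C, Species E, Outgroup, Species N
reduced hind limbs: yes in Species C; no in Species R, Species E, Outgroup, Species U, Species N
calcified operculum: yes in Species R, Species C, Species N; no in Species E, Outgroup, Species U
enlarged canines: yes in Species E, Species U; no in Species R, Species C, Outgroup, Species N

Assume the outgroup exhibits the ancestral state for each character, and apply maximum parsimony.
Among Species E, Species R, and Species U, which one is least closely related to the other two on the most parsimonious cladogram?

Character polarity is set by the outgroup: the derived state is whichever differs from the outgroup's state, so for forked tongue the derived state is 'no', and for the remaining characters it is 'yes'.
Only Species C and Species R show the derived state 'yes' for stipules present, supporting them as a clade.
All ingroup taxa share the derived state 'yes' for elongate rostrum; it defines the ingroup but does not resolve relationships within it.
forked tongue: derived state 'no' in Species R only — an autapomorphy, so it tells us nothing about relationships among taxa.
lateral line (state 'yes') occurs in Species R and Species U but conflicts with the nesting implied by the other characters — most parsimoniously interpreted as homoplasy.
reduced hind limbs (derived state 'yes') is unique to Species C (autapomorphy; uninformative for grouping).
calcified operculum (derived state 'yes') is shared by Species C, Species N, and Species R — a synapomorphy uniting that clade.
enlarged canines (derived state 'yes') is shared by Species E and Species U — a synapomorphy uniting that clade.
Most parsimonious ingroup topology: ((Species N,(Species C,Species R)),(Species U,Species E)).
Species U and Species E share a more recent common ancestor with each other than either does with Species R, so Species R is the least closely related of the three.

Species R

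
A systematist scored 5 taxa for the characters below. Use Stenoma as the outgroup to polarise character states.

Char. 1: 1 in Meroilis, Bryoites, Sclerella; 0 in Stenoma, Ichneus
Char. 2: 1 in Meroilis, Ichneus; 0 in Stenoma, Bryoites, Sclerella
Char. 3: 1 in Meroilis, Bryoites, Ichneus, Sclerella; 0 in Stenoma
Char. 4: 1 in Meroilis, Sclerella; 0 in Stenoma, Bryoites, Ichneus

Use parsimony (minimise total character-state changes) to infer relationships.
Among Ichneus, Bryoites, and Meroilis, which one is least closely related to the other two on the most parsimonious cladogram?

Ichneus

The outgroup has state '0' for every character, so '1' is the derived state throughout.
Char. 1 (derived state '1') is shared by Bryoites, Meroilis, and Sclerella — a synapomorphy uniting that clade.
Char. 2 groups Ichneus and Meroilis, which is incompatible with the clades supported by the remaining characters; treating it as convergent (homoplasy) costs fewer steps than any alternative tree.
All ingroup taxa share the derived state '1' for Char. 3; it defines the ingroup but does not resolve relationships within it.
Char. 4: derived state '1' in Meroilis and Sclerella only — synapomorphy for {Meroilis, Sclerella}.
Most parsimonious ingroup topology: (((Meroilis,Sclerella),Bryoites),Ichneus).
Meroilis and Bryoites share a more recent common ancestor with each other than either does with Ichneus, so Ichneus is the least closely related of the three.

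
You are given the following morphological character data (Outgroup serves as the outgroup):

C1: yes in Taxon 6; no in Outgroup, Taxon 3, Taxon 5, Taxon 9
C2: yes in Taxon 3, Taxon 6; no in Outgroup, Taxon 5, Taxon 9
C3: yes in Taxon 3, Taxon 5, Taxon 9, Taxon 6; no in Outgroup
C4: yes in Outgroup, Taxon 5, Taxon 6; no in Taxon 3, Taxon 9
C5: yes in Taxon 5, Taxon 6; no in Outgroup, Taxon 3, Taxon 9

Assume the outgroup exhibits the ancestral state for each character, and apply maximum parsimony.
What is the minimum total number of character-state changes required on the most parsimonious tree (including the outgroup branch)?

6

Character polarity is set by the outgroup: the derived state is whichever differs from the outgroup's state, so for C4 the derived state is 'no', and for the remaining characters it is 'yes'.
C1: derived state 'yes' in Taxon 6 only — an autapomorphy, so it tells us nothing about relationships among taxa.
C2 (state 'yes') occurs in Taxon 3 and Taxon 6 but conflicts with the nesting implied by the other characters — most parsimoniously interpreted as homoplasy.
C3 (derived state 'yes') is shared by all ingroup taxa — unites the whole ingroup.
C4 (derived state 'no') is shared by Taxon 3 and Taxon 9 — a synapomorphy uniting that clade.
C5: derived state 'yes' in Taxon 5 and Taxon 6 only — synapomorphy for {Taxon 5, Taxon 6}.
Most parsimonious ingroup topology: ((Taxon 3,Taxon 9),(Taxon 5,Taxon 6)).
Changes per character on this tree: C1: 1; C2: 2; C3: 1; C4: 1; C5: 1.
Total = 6.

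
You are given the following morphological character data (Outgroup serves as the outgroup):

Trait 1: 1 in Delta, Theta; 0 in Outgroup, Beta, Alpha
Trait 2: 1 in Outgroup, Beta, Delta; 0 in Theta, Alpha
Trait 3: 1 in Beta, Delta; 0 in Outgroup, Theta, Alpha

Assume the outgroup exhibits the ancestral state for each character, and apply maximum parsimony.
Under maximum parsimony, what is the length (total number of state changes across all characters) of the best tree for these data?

4

Character polarity is set by the outgroup: the derived state is whichever differs from the outgroup's state, so for Trait 2 the derived state is '0', and for the remaining characters it is '1'.
Trait 1 (state '1') occurs in Delta and Theta but conflicts with the nesting implied by the other characters — most parsimoniously interpreted as homoplasy.
Only Alpha and Theta show the derived state '0' for Trait 2, supporting them as a clade.
Trait 3 (derived state '1') is shared by Beta and Delta — a synapomorphy uniting that clade.
Most parsimonious ingroup topology: ((Beta,Delta),(Theta,Alpha)).
Changes per character on this tree: Trait 1: 2; Trait 2: 1; Trait 3: 1.
Total = 4.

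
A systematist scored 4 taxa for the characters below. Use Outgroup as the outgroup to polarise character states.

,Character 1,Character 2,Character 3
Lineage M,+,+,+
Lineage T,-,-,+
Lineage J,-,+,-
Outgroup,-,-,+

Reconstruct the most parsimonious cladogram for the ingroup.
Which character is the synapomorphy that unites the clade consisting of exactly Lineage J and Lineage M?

Character polarity is set by the outgroup: the derived state is whichever differs from the outgroup's state, so for Character 3 the derived state is '-', and for the remaining characters it is '+'.
Character 1: derived state '+' in Lineage M only — an autapomorphy, so it tells us nothing about relationships among taxa.
Only Lineage J and Lineage M show the derived state '+' for Character 2, supporting them as a clade.
Character 3 (derived state '-') is unique to Lineage J (autapomorphy; uninformative for grouping).
Most parsimonious ingroup topology: ((Lineage M,Lineage J),Lineage T).
The clade {Lineage J, Lineage M} is supported by Character 2: its derived state '+' occurs in exactly those taxa and in no other taxon (including the outgroup).

Character 2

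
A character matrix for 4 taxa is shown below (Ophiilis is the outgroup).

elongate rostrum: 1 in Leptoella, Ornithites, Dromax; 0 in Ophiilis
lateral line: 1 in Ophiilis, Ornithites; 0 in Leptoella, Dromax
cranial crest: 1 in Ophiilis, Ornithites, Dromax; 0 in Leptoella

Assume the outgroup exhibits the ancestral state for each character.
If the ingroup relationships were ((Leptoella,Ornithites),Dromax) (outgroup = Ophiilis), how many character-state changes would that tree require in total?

4

Map each character onto ((Leptoella,Ornithites),Dromax) (rooted by Ophiilis) and count the minimum state changes it requires (Fitch parsimony):
elongate rostrum: 1; lateral line: 2; cranial crest: 1.
Total tree length = 4.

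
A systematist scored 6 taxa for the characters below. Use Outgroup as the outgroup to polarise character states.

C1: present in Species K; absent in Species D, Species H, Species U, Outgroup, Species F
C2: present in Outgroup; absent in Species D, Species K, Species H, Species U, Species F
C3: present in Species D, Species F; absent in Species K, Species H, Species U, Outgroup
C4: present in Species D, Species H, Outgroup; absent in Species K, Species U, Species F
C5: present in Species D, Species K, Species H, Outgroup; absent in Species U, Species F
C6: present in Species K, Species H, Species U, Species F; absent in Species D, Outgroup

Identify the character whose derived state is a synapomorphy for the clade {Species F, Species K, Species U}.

C4

Character polarity is set by the outgroup: the derived state is whichever differs from the outgroup's state, so for C2, C4, C5 the derived state is 'absent', and for the remaining characters it is 'present'.
C1: derived state 'present' in Species K only — an autapomorphy, so it tells us nothing about relationships among taxa.
C2 (derived state 'absent') is shared by all ingroup taxa — unites the whole ingroup.
C3 (state 'present') occurs in Species D and Species F but conflicts with the nesting implied by the other characters — most parsimoniously interpreted as homoplasy.
Only Species F, Species K, and Species U show the derived state 'absent' for C4, supporting them as a clade.
Only Species F and Species U show the derived state 'absent' for C5, supporting them as a clade.
C6 (derived state 'present') is shared by Species F, Species H, Species K, and Species U — a synapomorphy uniting that clade.
Most parsimonious ingroup topology: (Species D,((Species K,(Species U,Species F)),Species H)).
The clade {Species F, Species K, Species U} is supported by C4: its derived state 'absent' occurs in exactly those taxa and in no other taxon (including the outgroup).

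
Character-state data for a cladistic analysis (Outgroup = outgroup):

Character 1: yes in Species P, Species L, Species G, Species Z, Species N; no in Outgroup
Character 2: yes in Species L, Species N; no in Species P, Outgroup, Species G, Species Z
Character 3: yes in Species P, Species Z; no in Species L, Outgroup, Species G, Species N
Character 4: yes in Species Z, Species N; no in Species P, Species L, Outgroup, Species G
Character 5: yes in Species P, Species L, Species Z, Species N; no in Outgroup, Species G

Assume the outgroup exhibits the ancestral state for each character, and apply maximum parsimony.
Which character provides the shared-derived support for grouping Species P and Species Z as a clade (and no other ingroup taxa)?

Character 3

The outgroup has state 'no' for every character, so 'yes' is the derived state throughout.
Character 1 (derived state 'yes') is shared by all ingroup taxa — unites the whole ingroup.
Only Species L and Species N show the derived state 'yes' for Character 2, supporting them as a clade.
Only Species P and Species Z show the derived state 'yes' for Character 3, supporting them as a clade.
Character 4 (state 'yes') occurs in Species N and Species Z but conflicts with the nesting implied by the other characters — most parsimoniously interpreted as homoplasy.
Only Species L, Species N, Species P, and Species Z show the derived state 'yes' for Character 5, supporting them as a clade.
Most parsimonious ingroup topology: (((Species Z,Species P),(Species N,Species L)),Species G).
The clade {Species P, Species Z} is supported by Character 3: its derived state 'yes' occurs in exactly those taxa and in no other taxon (including the outgroup).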